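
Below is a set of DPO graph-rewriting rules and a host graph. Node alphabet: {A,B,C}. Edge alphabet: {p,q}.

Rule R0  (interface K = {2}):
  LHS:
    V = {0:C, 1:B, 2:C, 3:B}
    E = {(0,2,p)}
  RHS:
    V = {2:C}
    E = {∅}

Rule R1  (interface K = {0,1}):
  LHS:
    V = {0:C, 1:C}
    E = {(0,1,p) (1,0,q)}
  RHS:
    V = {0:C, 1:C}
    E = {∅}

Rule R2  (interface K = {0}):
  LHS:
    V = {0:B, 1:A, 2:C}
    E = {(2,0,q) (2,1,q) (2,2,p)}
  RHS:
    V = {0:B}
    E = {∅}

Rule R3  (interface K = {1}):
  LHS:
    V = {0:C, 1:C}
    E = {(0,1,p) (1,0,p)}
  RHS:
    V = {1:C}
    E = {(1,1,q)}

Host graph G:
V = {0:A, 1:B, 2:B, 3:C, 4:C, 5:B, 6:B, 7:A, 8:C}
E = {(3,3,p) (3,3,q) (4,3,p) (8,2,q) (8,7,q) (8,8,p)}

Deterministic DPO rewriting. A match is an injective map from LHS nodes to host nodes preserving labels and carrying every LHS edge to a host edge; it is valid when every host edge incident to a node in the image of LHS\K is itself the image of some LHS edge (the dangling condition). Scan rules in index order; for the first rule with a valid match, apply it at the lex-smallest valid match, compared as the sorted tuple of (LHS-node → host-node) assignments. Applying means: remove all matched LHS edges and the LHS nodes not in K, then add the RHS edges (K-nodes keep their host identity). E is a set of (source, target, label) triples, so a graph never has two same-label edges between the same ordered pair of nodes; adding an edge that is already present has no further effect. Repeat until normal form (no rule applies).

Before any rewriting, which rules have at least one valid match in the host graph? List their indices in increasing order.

Answer: [R0,R2]

Rewrite trace:
R0: 6 valid matches — {0↦4, 1↦1, 2↦3, 3↦5}, {0↦4, 1↦1, 2↦3, 3↦6}, {0↦4, 1↦5, 2↦3, 3↦1} (+3 more)
R1: no valid match — LHS pattern not found
R2: 1 valid match — {0↦2, 1↦7, 2↦8}
R3: no valid match — LHS pattern not found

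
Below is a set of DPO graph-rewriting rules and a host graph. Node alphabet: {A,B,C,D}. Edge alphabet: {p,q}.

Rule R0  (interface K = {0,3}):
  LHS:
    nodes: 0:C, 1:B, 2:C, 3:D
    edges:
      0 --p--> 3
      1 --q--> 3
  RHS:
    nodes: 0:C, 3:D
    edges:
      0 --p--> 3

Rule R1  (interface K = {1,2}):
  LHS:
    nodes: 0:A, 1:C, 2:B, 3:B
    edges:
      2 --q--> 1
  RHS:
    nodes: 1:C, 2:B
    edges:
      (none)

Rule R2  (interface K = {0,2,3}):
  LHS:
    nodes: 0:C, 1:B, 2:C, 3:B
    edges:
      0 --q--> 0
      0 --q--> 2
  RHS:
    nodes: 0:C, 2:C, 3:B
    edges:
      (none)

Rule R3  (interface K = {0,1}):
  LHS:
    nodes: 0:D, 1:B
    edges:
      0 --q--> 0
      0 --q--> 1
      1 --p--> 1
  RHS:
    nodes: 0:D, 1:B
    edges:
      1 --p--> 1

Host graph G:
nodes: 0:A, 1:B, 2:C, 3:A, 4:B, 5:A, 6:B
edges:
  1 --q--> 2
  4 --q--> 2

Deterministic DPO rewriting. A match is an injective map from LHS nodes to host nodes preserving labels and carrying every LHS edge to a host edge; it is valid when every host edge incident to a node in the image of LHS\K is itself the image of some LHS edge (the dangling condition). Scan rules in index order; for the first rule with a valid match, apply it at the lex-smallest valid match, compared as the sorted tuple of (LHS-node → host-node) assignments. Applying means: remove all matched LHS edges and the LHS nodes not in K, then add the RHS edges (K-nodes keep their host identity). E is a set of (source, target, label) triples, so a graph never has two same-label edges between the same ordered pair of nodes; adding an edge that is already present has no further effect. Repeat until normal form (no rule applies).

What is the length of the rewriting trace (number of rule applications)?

[0] host  ⇒  7 nodes, 2 edges  {1-q->2 4-q->2}
[1] R1 @ {0↦0, 1↦2, 2↦1, 3↦6}  ⇒  5 nodes, 1 edges  {4-q->2}
[2] R1 @ {0↦3, 1↦2, 2↦4, 3↦1}  ⇒  3 nodes, 0 edges  {∅}
final graph: no rule applies after step 2

Answer: 2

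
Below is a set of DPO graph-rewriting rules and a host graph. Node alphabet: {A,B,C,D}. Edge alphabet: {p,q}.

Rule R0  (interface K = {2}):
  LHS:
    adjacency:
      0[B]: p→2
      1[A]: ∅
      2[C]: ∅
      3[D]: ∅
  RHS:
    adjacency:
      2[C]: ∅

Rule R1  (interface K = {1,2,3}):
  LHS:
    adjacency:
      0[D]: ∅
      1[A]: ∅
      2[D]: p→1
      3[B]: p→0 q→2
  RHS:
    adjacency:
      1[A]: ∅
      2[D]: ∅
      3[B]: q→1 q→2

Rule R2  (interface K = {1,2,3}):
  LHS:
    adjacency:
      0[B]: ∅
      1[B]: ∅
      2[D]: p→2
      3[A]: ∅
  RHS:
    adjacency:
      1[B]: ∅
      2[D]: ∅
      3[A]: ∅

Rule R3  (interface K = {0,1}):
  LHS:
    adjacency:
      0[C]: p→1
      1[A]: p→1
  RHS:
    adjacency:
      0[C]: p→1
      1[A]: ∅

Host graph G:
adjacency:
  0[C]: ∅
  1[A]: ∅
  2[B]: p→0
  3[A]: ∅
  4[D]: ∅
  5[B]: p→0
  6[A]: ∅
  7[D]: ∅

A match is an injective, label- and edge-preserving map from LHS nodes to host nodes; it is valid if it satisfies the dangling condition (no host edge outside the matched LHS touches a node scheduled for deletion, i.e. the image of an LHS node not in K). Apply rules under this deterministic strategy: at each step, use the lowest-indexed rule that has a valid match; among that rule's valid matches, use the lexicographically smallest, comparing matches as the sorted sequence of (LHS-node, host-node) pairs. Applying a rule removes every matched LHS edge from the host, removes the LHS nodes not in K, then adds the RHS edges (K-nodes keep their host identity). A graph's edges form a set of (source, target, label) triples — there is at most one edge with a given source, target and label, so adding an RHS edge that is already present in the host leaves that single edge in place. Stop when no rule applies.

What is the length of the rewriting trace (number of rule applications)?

initial: |V|=8 |E|=2  E = 2-p->0 5-p->0
step 1: apply R0 at {0↦2, 1↦1, 2↦0, 3↦4}  → |V|=5 |E|=1  E = 5-p->0
step 2: apply R0 at {0↦5, 1↦3, 2↦0, 3↦7}  → |V|=2 |E|=0  E = ∅
halt: no rule applies after step 2

Answer: 2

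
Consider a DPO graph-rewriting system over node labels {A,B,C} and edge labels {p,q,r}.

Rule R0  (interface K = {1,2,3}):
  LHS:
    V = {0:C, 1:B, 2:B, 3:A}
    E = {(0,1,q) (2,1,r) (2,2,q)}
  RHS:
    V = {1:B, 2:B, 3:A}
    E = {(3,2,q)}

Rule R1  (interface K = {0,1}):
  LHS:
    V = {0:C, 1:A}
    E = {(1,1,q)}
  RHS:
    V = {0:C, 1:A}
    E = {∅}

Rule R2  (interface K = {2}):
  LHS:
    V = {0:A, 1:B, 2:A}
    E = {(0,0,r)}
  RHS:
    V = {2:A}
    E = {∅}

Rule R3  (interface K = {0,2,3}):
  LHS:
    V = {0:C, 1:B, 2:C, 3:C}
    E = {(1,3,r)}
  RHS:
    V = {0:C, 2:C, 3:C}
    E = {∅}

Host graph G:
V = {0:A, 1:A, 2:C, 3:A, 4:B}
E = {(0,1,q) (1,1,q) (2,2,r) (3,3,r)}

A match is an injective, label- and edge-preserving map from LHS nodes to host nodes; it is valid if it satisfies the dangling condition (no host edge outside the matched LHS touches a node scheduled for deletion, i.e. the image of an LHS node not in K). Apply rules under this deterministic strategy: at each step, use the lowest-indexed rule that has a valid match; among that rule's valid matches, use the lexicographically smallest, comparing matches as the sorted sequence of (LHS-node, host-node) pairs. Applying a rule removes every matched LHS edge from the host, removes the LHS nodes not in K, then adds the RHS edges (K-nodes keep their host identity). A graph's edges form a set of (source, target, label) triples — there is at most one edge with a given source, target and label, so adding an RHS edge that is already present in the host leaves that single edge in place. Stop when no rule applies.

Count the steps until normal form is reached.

Answer: 2

Rewrite trace:
[0] host  ⇒  5 nodes, 4 edges  {0-q->1 1-q->1 2-r->2 3-r->3}
[1] R1 @ {0↦2, 1↦1}  ⇒  5 nodes, 3 edges  {0-q->1 2-r->2 3-r->3}
[2] R2 @ {0↦3, 1↦4, 2↦0}  ⇒  3 nodes, 2 edges  {0-q->1 2-r->2}
halt: no rule applies after step 2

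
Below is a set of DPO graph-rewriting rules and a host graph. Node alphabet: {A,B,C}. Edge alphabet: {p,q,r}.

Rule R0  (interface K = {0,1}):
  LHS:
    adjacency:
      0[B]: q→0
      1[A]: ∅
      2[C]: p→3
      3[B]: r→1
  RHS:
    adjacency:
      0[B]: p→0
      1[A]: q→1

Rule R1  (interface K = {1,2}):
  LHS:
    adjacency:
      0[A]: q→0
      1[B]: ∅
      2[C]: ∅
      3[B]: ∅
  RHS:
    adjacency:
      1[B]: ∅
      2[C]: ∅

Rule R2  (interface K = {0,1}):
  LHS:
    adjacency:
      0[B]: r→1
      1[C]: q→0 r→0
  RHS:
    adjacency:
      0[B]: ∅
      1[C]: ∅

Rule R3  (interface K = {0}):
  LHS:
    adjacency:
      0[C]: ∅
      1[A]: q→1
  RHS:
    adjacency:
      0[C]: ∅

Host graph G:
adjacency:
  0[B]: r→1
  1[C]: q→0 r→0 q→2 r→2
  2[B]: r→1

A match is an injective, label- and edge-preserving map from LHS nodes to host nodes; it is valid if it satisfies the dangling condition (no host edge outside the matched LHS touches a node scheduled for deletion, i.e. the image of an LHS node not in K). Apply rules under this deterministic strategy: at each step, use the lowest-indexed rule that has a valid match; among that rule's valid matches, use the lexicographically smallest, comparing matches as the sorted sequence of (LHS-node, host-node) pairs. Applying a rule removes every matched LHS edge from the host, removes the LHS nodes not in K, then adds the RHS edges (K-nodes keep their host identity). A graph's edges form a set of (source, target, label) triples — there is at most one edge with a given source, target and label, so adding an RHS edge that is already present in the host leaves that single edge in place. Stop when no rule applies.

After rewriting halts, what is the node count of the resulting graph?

Answer: 3

Steps:
initial: |V|=3 |E|=6  E = 0-r->1 1-q->0 1-r->0 1-q->2 1-r->2 2-r->1
step 1: apply R2 at {0↦0, 1↦1}  → |V|=3 |E|=3  E = 1-q->2 1-r->2 2-r->1
step 2: apply R2 at {0↦2, 1↦1}  → |V|=3 |E|=0  E = ∅
halt: no rule applies after step 2
NF nodes: {0:B, 1:C, 2:B}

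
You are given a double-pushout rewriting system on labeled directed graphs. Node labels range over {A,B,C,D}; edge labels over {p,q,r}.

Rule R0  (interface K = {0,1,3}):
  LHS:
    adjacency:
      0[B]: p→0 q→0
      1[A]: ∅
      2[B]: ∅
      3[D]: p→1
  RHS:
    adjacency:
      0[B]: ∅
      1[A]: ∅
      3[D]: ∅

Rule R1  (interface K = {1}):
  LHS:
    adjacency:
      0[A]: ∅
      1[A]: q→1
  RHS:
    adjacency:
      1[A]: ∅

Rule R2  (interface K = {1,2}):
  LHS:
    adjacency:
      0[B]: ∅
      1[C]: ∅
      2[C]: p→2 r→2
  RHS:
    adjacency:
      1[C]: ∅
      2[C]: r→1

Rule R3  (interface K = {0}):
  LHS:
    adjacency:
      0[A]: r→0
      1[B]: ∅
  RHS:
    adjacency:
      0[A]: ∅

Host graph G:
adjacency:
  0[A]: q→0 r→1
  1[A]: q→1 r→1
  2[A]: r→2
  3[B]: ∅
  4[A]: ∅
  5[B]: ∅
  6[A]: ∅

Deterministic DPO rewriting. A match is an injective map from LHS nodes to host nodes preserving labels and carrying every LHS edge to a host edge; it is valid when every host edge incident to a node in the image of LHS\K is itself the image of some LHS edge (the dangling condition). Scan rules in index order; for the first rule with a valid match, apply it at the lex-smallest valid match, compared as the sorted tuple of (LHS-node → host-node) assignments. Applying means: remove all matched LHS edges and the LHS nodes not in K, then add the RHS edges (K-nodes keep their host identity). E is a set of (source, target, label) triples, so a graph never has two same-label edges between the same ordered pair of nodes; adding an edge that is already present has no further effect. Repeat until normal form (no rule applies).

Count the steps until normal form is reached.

start.  V:7 E:5  edges: 0-q->0 0-r->1 1-q->1 1-r->1 2-r->2
1. fire R1 via {0↦4, 1↦0}  →  V:6 E:4  edges: 0-r->1 1-q->1 1-r->1 2-r->2
2. fire R1 via {0↦6, 1↦1}  →  V:5 E:3  edges: 0-r->1 1-r->1 2-r->2
3. fire R3 via {0↦1, 1↦3}  →  V:4 E:2  edges: 0-r->1 2-r->2
4. fire R3 via {0↦2, 1↦5}  →  V:3 E:1  edges: 0-r->1
final graph: no rule applies after step 4

Answer: 4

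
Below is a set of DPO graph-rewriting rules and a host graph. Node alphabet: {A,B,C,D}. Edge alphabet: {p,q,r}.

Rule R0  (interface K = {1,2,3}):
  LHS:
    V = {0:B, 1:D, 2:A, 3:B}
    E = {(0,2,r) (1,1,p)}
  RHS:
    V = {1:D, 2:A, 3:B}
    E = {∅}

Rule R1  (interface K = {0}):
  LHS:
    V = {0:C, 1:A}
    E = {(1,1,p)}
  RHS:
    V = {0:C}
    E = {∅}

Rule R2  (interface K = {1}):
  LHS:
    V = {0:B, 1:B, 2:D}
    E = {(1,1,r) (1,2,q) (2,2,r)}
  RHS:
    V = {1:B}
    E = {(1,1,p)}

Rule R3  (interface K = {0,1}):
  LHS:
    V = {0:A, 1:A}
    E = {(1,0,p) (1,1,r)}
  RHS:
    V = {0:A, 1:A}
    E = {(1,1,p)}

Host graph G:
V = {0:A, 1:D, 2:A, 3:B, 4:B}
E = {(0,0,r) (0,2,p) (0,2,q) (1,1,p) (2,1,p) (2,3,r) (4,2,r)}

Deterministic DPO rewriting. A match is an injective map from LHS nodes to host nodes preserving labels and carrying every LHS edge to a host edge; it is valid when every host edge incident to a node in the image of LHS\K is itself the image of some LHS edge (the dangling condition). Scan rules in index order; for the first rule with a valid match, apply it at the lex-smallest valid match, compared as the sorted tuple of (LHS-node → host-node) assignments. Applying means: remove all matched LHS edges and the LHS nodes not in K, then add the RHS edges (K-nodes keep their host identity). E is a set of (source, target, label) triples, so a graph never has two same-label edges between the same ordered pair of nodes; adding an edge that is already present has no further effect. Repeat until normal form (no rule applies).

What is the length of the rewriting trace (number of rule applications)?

Answer: 2

Steps:
start.  V:5 E:7  edges: 0-r->0 0-p->2 0-q->2 1-p->1 2-p->1 2-r->3 4-r->2
1. fire R0 via {0↦4, 1↦1, 2↦2, 3↦3}  →  V:4 E:5  edges: 0-r->0 0-p->2 0-q->2 2-p->1 2-r->3
2. fire R3 via {0↦2, 1↦0}  →  V:4 E:4  edges: 0-p->0 0-q->2 2-p->1 2-r->3
halt: no rule applies after step 2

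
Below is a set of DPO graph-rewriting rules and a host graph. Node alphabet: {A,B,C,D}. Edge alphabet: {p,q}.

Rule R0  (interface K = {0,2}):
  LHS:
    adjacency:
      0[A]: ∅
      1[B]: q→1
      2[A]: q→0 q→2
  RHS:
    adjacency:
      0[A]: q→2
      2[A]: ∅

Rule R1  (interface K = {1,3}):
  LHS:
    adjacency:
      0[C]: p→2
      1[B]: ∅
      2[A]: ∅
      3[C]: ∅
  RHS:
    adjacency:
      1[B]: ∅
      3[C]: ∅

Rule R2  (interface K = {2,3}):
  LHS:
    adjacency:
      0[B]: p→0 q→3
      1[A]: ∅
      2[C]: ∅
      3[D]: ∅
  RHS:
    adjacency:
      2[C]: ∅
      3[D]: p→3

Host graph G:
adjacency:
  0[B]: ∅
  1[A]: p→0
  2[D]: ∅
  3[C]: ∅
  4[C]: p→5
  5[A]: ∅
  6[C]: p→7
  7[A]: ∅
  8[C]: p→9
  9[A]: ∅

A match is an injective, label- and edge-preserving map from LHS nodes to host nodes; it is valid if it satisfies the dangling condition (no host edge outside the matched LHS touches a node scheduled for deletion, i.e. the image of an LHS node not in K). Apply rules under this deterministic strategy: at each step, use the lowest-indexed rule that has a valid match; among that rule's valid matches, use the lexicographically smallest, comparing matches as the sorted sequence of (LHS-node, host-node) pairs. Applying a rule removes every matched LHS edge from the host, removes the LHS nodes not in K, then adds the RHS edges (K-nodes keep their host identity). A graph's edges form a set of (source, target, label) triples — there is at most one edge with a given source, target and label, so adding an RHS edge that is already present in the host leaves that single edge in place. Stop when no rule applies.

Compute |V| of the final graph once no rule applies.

initial: |V|=10 |E|=4  E = 1-p->0 4-p->5 6-p->7 8-p->9
step 1: apply R1 at {0↦4, 1↦0, 2↦5, 3↦3}  → |V|=8 |E|=3  E = 1-p->0 6-p->7 8-p->9
step 2: apply R1 at {0↦6, 1↦0, 2↦7, 3↦3}  → |V|=6 |E|=2  E = 1-p->0 8-p->9
step 3: apply R1 at {0↦8, 1↦0, 2↦9, 3↦3}  → |V|=4 |E|=1  E = 1-p->0
normal form: no rule applies after step 3
NF nodes: {0:B, 1:A, 2:D, 3:C}

Answer: 4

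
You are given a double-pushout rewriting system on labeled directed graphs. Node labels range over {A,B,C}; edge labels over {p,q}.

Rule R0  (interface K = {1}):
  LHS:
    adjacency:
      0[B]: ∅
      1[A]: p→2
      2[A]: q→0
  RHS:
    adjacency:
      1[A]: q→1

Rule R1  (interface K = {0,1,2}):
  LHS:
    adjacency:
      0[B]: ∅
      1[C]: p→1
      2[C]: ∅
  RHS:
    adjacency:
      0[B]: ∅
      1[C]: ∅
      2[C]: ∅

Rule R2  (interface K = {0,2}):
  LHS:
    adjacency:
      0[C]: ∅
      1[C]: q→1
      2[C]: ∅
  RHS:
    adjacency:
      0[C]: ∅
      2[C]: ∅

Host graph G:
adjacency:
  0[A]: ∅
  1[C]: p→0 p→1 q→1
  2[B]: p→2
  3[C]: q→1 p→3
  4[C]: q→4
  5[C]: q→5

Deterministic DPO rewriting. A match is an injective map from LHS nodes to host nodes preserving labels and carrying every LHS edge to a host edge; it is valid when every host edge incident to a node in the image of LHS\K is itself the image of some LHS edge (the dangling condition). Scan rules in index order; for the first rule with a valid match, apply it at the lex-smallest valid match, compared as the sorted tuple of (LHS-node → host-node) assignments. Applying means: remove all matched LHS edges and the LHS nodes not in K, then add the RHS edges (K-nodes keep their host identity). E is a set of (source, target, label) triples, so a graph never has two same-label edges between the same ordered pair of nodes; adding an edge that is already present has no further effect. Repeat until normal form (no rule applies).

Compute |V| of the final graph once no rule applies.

[0] host  ⇒  6 nodes, 8 edges  {1-p->0 1-p->1 1-q->1 2-p->2 3-q->1 3-p->3 4-q->4 5-q->5}
[1] R1 @ {0↦2, 1↦1, 2↦3}  ⇒  6 nodes, 7 edges  {1-p->0 1-q->1 2-p->2 3-q->1 3-p->3 4-q->4 5-q->5}
[2] R1 @ {0↦2, 1↦3, 2↦1}  ⇒  6 nodes, 6 edges  {1-p->0 1-q->1 2-p->2 3-q->1 4-q->4 5-q->5}
[3] R2 @ {0↦1, 1↦4, 2↦3}  ⇒  5 nodes, 5 edges  {1-p->0 1-q->1 2-p->2 3-q->1 5-q->5}
[4] R2 @ {0↦1, 1↦5, 2↦3}  ⇒  4 nodes, 4 edges  {1-p->0 1-q->1 2-p->2 3-q->1}
final graph: no rule applies after step 4
NF nodes: {0:A, 1:C, 2:B, 3:C}

Answer: 4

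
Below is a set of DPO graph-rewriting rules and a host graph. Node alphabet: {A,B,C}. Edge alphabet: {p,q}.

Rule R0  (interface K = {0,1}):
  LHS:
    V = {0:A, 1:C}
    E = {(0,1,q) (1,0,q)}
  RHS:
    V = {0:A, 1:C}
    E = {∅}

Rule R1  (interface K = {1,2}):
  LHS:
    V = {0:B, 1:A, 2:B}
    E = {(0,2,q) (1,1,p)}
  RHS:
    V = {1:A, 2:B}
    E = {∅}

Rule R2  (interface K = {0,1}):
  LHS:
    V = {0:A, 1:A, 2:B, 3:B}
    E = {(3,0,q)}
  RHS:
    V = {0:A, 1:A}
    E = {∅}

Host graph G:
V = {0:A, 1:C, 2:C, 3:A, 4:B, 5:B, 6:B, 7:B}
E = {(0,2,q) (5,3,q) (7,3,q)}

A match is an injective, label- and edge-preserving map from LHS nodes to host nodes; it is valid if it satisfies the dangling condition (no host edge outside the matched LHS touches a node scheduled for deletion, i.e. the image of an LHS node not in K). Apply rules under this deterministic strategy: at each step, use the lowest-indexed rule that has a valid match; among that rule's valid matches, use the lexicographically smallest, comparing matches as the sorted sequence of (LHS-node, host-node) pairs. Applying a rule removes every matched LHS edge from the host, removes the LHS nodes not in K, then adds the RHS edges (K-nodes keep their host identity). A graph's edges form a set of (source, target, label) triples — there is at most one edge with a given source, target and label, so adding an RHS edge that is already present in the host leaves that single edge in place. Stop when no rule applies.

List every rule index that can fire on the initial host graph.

Answer: [R2]

Steps:
R0: no valid match — LHS pattern not found
R1: no valid match — LHS pattern not found
R2: 4 valid matches — {0↦3, 1↦0, 2↦4, 3↦5}, {0↦3, 1↦0, 2↦4, 3↦7}, {0↦3, 1↦0, 2↦6, 3↦5} (+1 more)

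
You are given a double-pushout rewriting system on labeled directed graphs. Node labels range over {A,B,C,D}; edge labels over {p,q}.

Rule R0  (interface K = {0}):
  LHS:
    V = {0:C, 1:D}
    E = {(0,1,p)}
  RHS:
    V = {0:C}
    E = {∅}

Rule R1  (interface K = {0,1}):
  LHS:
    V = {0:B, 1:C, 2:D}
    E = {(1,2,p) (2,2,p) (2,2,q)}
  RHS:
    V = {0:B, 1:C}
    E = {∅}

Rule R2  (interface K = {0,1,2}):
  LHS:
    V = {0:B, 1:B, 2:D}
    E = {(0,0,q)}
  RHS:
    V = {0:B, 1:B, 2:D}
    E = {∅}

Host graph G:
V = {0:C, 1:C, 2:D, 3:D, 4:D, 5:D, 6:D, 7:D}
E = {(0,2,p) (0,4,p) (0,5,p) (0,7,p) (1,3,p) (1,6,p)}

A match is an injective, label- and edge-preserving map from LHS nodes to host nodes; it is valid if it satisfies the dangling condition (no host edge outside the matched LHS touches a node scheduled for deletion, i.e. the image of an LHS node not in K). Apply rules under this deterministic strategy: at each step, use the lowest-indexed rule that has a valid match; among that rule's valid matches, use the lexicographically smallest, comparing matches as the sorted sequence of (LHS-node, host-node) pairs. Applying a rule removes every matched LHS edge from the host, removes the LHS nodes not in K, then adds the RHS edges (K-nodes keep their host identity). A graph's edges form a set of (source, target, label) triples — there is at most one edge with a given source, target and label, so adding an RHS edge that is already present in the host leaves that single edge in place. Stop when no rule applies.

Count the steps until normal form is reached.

initial: |V|=8 |E|=6  E = 0-p->2 0-p->4 0-p->5 0-p->7 1-p->3 1-p->6
step 1: apply R0 at {0↦0, 1↦2}  → |V|=7 |E|=5  E = 0-p->4 0-p->5 0-p->7 1-p->3 1-p->6
step 2: apply R0 at {0↦0, 1↦4}  → |V|=6 |E|=4  E = 0-p->5 0-p->7 1-p->3 1-p->6
step 3: apply R0 at {0↦0, 1↦5}  → |V|=5 |E|=3  E = 0-p->7 1-p->3 1-p->6
step 4: apply R0 at {0↦0, 1↦7}  → |V|=4 |E|=2  E = 1-p->3 1-p->6
step 5: apply R0 at {0↦1, 1↦3}  → |V|=3 |E|=1  E = 1-p->6
step 6: apply R0 at {0↦1, 1↦6}  → |V|=2 |E|=0  E = ∅
normal form: no rule applies after step 6

Answer: 6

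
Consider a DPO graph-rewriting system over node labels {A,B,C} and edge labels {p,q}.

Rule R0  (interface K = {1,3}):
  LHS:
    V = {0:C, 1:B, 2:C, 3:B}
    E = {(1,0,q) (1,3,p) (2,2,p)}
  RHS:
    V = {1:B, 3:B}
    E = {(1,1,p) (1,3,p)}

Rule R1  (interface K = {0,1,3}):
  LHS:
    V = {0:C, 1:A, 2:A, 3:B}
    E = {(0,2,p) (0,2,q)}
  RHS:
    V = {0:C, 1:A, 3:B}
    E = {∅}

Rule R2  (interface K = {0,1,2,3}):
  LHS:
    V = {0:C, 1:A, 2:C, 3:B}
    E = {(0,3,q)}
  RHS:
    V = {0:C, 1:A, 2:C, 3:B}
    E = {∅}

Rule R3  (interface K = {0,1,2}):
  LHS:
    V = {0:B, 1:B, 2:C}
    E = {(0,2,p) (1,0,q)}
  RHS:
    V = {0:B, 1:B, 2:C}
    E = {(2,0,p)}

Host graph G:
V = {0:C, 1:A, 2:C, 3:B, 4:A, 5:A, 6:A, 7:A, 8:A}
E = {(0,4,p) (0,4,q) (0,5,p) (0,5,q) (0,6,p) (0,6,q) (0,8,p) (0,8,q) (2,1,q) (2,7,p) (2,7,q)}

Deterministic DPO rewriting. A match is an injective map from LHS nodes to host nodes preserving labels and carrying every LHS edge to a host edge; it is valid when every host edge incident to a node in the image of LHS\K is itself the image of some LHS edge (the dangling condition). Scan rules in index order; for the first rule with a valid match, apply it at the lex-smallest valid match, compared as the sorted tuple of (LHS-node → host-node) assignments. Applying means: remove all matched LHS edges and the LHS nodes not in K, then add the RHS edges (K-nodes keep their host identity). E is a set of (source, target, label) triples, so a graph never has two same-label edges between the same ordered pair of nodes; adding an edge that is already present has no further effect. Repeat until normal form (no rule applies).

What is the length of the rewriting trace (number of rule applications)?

[0] host  ⇒  9 nodes, 11 edges  {0-p->4 0-q->4 0-p->5 0-q->5 0-p->6 0-q->6 0-p->8 0-q->8 2-q->1 2-p->7 2-q->7}
[1] R1 @ {0↦0, 1↦1, 2↦4, 3↦3}  ⇒  8 nodes, 9 edges  {0-p->5 0-q->5 0-p->6 0-q->6 0-p->8 0-q->8 2-q->1 2-p->7 2-q->7}
[2] R1 @ {0↦0, 1↦1, 2↦5, 3↦3}  ⇒  7 nodes, 7 edges  {0-p->6 0-q->6 0-p->8 0-q->8 2-q->1 2-p->7 2-q->7}
[3] R1 @ {0↦0, 1↦1, 2↦6, 3↦3}  ⇒  6 nodes, 5 edges  {0-p->8 0-q->8 2-q->1 2-p->7 2-q->7}
[4] R1 @ {0↦0, 1↦1, 2↦8, 3↦3}  ⇒  5 nodes, 3 edges  {2-q->1 2-p->7 2-q->7}
[5] R1 @ {0↦2, 1↦1, 2↦7, 3↦3}  ⇒  4 nodes, 1 edges  {2-q->1}
final graph: no rule applies after step 5

Answer: 5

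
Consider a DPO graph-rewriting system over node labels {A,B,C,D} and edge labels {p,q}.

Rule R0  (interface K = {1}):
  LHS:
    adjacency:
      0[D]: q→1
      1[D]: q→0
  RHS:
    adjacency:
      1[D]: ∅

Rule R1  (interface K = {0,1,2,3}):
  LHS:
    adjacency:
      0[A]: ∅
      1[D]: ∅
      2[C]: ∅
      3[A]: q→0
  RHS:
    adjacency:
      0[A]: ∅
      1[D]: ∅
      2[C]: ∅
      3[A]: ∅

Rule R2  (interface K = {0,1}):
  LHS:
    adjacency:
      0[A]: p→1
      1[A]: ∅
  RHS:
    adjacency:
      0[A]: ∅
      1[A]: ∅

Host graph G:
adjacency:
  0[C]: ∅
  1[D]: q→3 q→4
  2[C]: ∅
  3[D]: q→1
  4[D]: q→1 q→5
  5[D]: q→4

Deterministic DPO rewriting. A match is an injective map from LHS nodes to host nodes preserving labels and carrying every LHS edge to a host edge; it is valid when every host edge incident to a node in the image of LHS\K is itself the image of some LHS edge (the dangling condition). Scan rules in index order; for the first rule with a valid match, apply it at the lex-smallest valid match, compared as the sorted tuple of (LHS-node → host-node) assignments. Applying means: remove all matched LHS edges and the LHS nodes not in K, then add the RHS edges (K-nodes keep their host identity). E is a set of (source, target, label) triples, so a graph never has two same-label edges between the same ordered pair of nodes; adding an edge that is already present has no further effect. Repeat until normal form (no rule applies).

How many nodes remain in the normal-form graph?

start.  V:6 E:6  edges: 1-q->3 1-q->4 3-q->1 4-q->1 4-q->5 5-q->4
1. fire R0 via {0↦3, 1↦1}  →  V:5 E:4  edges: 1-q->4 4-q->1 4-q->5 5-q->4
2. fire R0 via {0↦1, 1↦4}  →  V:4 E:2  edges: 4-q->5 5-q->4
3. fire R0 via {0↦4, 1↦5}  →  V:3 E:0  edges: ∅
halt: no rule applies after step 3
NF nodes: {0:C, 2:C, 5:D}

Answer: 3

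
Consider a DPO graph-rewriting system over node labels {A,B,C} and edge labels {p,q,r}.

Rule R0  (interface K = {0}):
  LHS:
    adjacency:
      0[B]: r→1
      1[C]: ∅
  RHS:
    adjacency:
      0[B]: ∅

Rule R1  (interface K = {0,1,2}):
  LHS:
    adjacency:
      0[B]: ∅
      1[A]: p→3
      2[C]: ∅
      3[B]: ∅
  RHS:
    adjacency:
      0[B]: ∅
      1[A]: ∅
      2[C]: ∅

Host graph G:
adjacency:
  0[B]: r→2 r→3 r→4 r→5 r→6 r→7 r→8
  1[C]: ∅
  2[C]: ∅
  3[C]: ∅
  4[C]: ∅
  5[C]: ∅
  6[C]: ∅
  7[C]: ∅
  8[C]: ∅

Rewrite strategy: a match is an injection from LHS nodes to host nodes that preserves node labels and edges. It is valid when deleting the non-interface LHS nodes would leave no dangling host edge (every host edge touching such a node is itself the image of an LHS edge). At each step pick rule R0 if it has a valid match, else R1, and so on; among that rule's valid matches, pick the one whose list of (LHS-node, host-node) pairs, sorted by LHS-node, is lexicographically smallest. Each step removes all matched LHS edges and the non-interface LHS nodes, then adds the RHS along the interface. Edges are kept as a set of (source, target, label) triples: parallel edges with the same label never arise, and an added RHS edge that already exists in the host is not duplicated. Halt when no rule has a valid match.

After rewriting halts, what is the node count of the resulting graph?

Answer: 2

Rewrite trace:
initial: |V|=9 |E|=7  E = 0-r->2 0-r->3 0-r->4 0-r->5 0-r->6 0-r->7 0-r->8
step 1: apply R0 at {0↦0, 1↦2}  → |V|=8 |E|=6  E = 0-r->3 0-r->4 0-r->5 0-r->6 0-r->7 0-r->8
step 2: apply R0 at {0↦0, 1↦3}  → |V|=7 |E|=5  E = 0-r->4 0-r->5 0-r->6 0-r->7 0-r->8
step 3: apply R0 at {0↦0, 1↦4}  → |V|=6 |E|=4  E = 0-r->5 0-r->6 0-r->7 0-r->8
step 4: apply R0 at {0↦0, 1↦5}  → |V|=5 |E|=3  E = 0-r->6 0-r->7 0-r->8
step 5: apply R0 at {0↦0, 1↦6}  → |V|=4 |E|=2  E = 0-r->7 0-r->8
step 6: apply R0 at {0↦0, 1↦7}  → |V|=3 |E|=1  E = 0-r->8
step 7: apply R0 at {0↦0, 1↦8}  → |V|=2 |E|=0  E = ∅
halt: no rule applies after step 7
NF nodes: {0:B, 1:C}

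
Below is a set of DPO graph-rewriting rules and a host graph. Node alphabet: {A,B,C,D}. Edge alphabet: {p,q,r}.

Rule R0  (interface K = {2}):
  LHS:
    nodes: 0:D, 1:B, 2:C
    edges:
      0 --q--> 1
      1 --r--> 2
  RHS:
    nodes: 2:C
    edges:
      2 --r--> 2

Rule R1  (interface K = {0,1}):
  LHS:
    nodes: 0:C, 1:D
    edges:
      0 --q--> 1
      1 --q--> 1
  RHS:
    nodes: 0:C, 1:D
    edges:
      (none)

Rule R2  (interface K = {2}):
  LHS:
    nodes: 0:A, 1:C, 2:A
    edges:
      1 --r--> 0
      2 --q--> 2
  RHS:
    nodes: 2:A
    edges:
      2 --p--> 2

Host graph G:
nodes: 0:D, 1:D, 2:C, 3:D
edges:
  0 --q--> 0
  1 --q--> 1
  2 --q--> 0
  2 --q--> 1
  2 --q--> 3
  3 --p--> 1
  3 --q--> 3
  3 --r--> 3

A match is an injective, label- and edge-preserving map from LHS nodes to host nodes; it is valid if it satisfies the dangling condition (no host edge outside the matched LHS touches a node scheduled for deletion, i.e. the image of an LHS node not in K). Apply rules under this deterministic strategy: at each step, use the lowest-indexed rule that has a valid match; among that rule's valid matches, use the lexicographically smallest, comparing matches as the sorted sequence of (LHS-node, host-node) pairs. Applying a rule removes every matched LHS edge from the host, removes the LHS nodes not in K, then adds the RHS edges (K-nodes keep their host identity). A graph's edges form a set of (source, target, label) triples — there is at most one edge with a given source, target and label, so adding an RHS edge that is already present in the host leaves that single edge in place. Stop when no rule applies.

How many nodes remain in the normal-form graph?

Answer: 4

Derivation:
start.  V:4 E:8  edges: 0-q->0 1-q->1 2-q->0 2-q->1 2-q->3 3-p->1 3-q->3 3-r->3
1. fire R1 via {0↦2, 1↦0}  →  V:4 E:6  edges: 1-q->1 2-q->1 2-q->3 3-p->1 3-q->3 3-r->3
2. fire R1 via {0↦2, 1↦1}  →  V:4 E:4  edges: 2-q->3 3-p->1 3-q->3 3-r->3
3. fire R1 via {0↦2, 1↦3}  →  V:4 E:2  edges: 3-p->1 3-r->3
halt: no rule applies after step 3
NF nodes: {0:D, 1:D, 2:C, 3:D}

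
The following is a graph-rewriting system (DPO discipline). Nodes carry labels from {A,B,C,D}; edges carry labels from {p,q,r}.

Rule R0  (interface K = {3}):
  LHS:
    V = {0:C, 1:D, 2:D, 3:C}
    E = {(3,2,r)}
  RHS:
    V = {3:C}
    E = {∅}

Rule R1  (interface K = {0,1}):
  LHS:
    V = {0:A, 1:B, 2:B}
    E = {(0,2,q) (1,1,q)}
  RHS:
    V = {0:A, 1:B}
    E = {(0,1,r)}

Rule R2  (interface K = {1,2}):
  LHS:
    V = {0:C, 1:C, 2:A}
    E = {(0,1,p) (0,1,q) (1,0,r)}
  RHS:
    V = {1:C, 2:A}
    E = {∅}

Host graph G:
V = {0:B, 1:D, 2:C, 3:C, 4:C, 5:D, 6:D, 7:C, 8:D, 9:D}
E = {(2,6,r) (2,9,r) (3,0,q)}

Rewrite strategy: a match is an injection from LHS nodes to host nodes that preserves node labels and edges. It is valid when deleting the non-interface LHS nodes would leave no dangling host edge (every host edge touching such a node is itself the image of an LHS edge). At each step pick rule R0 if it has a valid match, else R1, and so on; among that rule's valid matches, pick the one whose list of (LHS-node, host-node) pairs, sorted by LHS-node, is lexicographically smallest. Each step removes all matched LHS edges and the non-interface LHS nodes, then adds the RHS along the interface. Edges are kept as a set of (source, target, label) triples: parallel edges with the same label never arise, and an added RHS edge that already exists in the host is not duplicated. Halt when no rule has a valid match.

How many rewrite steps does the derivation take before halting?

Answer: 2

Steps:
[0] host  ⇒  10 nodes, 3 edges  {2-r->6 2-r->9 3-q->0}
[1] R0 @ {0↦4, 1↦1, 2↦6, 3↦2}  ⇒  7 nodes, 2 edges  {2-r->9 3-q->0}
[2] R0 @ {0↦7, 1↦5, 2↦9, 3↦2}  ⇒  4 nodes, 1 edges  {3-q->0}
final graph: no rule applies after step 2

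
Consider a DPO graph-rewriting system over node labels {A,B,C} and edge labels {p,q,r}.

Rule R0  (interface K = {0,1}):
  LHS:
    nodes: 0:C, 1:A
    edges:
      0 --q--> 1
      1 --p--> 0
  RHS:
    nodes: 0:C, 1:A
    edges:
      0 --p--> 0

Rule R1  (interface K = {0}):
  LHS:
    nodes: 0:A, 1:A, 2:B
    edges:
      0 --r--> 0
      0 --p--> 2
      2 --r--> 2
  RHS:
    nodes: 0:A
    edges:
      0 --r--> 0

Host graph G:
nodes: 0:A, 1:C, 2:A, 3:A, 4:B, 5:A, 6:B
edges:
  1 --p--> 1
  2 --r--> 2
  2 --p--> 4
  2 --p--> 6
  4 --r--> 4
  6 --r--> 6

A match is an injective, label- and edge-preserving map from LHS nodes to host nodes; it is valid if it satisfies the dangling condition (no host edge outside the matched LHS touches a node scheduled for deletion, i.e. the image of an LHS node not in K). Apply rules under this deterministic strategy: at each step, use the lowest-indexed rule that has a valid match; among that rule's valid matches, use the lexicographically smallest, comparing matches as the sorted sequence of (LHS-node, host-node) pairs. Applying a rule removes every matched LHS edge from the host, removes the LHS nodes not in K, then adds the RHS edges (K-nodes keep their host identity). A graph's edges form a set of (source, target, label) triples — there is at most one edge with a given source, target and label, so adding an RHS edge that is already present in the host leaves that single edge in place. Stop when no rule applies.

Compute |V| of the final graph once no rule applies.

[0] host  ⇒  7 nodes, 6 edges  {1-p->1 2-r->2 2-p->4 2-p->6 4-r->4 6-r->6}
[1] R1 @ {0↦2, 1↦0, 2↦4}  ⇒  5 nodes, 4 edges  {1-p->1 2-r->2 2-p->6 6-r->6}
[2] R1 @ {0↦2, 1↦3, 2↦6}  ⇒  3 nodes, 2 edges  {1-p->1 2-r->2}
normal form: no rule applies after step 2
NF nodes: {1:C, 2:A, 5:A}

Answer: 3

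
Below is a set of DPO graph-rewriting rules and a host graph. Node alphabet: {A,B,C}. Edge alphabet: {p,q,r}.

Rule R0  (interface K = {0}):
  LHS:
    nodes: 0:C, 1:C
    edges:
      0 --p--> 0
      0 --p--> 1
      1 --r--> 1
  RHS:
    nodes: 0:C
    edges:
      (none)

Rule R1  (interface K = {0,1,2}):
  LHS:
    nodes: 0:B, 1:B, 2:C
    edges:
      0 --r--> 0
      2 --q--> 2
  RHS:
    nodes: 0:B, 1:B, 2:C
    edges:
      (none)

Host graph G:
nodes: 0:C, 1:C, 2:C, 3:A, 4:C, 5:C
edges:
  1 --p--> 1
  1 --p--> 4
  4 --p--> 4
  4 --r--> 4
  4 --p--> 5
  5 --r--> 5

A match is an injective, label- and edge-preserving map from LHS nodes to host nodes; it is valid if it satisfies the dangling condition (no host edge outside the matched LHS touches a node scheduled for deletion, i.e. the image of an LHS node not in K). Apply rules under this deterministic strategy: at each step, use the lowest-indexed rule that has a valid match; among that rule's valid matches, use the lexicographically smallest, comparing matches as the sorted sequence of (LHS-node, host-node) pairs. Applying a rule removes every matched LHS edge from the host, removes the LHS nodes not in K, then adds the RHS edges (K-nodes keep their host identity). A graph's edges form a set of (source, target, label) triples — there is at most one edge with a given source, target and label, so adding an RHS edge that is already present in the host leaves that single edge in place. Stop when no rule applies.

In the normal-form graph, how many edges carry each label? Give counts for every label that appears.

Answer: (no edges)

Derivation:
start.  V:6 E:6  edges: 1-p->1 1-p->4 4-p->4 4-r->4 4-p->5 5-r->5
1. fire R0 via {0↦4, 1↦5}  →  V:5 E:3  edges: 1-p->1 1-p->4 4-r->4
2. fire R0 via {0↦1, 1↦4}  →  V:4 E:0  edges: ∅
halt: no rule applies after step 2
NF edges: []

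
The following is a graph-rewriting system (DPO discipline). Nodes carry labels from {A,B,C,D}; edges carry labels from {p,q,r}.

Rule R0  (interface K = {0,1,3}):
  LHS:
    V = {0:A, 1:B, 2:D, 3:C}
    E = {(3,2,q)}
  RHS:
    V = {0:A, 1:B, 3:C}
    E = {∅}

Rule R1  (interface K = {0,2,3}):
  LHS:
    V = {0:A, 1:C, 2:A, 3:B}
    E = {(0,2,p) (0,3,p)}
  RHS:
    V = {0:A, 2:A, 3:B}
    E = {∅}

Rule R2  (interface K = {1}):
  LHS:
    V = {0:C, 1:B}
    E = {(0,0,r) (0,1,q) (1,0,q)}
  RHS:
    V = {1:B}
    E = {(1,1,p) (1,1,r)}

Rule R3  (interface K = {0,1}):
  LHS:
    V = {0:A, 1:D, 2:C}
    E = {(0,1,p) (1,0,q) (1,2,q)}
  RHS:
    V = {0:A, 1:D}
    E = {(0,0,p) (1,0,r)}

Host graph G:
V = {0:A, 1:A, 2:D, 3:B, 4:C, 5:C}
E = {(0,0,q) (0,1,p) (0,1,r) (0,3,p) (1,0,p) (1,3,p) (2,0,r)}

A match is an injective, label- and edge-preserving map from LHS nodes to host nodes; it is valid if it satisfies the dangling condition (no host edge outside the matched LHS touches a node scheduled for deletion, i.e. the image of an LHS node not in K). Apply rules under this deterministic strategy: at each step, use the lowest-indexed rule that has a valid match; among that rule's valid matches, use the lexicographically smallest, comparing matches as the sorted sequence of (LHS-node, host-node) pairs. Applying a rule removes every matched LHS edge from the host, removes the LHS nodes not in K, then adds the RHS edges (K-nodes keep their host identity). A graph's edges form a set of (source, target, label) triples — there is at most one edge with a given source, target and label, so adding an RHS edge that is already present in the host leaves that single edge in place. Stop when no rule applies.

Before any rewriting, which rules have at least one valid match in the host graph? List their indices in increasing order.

Answer: [R1]

Rewrite trace:
R0: no valid match — LHS pattern not found
R1: 4 valid matches — {0↦0, 1↦4, 2↦1, 3↦3}, {0↦0, 1↦5, 2↦1, 3↦3}, {0↦1, 1↦4, 2↦0, 3↦3} (+1 more)
R2: no valid match — LHS pattern not found
R3: no valid match — LHS pattern not found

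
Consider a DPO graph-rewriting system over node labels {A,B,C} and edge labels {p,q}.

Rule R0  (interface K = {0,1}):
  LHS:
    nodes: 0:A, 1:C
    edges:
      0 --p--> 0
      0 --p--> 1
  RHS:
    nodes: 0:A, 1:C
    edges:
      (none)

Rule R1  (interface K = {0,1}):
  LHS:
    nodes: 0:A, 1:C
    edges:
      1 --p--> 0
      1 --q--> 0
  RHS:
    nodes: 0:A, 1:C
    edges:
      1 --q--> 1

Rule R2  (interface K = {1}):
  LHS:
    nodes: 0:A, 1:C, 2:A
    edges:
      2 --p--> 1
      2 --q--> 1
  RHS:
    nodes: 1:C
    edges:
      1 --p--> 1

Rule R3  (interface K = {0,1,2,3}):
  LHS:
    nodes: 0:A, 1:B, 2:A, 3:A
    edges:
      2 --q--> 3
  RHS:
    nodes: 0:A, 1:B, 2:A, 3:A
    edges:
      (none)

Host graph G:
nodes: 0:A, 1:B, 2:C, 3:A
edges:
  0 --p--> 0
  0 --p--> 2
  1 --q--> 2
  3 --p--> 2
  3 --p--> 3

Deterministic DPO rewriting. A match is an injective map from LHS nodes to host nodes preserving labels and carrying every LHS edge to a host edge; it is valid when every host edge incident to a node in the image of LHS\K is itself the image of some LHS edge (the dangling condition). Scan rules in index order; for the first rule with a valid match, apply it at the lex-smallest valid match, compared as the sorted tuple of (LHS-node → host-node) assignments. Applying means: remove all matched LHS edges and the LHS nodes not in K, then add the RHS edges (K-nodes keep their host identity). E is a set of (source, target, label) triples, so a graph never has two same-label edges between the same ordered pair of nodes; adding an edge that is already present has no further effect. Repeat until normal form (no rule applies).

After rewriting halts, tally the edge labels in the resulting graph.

start.  V:4 E:5  edges: 0-p->0 0-p->2 1-q->2 3-p->2 3-p->3
1. fire R0 via {0↦0, 1↦2}  →  V:4 E:3  edges: 1-q->2 3-p->2 3-p->3
2. fire R0 via {0↦3, 1↦2}  →  V:4 E:1  edges: 1-q->2
halt: no rule applies after step 2
NF edges: [(1, 2, 'q')]

Answer: q:1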